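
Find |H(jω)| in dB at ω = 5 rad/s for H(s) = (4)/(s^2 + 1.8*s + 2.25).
Substitute s = j*5: H(j5) = -0.152031 - 0.0601441j.
|H(j5)| = sqrt(Re² + Im²) = 0.1635.
20*log₁₀(0.1635) = -15.73 dB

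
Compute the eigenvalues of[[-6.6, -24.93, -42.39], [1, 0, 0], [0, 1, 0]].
Eigenvalues solve det(λI - A) = 0.
Characteristic polynomial: λ^3 + 6.6*λ^2 + 24.93*λ + 42.39 = 0.
Factor: (λ + 3)(λ^2 + 3.6*λ + 14.13) = 0.
Roots: -1.8 + 3.3j, -1.8 - 3.3j, -3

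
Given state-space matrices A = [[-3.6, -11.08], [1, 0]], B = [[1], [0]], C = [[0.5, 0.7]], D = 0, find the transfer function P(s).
P(s) = C(sI - A)⁻¹B + D.
Characteristic polynomial det(sI - A) = s^2 + 3.6*s + 11.08.
Numerator from C·adj(sI-A)·B + D·det(sI-A) = 0.5*s + 0.7.
P(s) = (0.5*s + 0.7)/(s^2 + 3.6*s + 11.08)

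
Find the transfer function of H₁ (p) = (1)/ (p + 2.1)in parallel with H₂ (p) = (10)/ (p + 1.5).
Parallel: H = H₁ + H₂ = (n₁·d₂ + n₂·d₁)/(d₁·d₂).
n₁·d₂ = p + 1.5. n₂·d₁ = 10*p + 21. Sum = 11*p + 22.5. d₁·d₂ = p^2 + 3.6*p + 3.15.
H(p) = (11*p + 22.5)/(p^2 + 3.6*p + 3.15)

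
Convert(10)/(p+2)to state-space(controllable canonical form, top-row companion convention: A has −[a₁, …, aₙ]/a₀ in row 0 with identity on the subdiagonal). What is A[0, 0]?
Reachable canonical form for den = p + 2: top row of A = -[a₁,a₂,...,aₙ]/a₀, ones on the subdiagonal, zeros elsewhere.
A = [[-2]].
A[0,0] = -2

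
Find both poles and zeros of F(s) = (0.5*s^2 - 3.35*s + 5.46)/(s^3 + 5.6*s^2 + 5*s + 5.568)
Set denominator = 0: s^3 + 5.6*s^2 + 5*s + 5.568 = (s + 4.8)(s^2 + 0.8*s + 1.16) = 0 → Poles: -0.4 + 1j, -0.4 - 1j, -4.8
Set numerator = 0: 0.5*s^2 - 3.35*s + 5.46 = 0.5*(s - 3.9)(s - 2.8) = 0 → Zeros: 2.8, 3.9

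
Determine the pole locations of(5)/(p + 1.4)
Set denominator = 0: p + 1.4 = 0 → Poles: -1.4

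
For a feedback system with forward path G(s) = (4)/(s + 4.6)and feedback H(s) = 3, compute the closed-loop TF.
Closed-loop T = G/(1+GH).
Numerator: G_num * H_den = 4.
Denominator: G_den * H_den + G_num * H_num = (s + 4.6) + (12) = s + 16.6.
T(s) = (4)/(s + 16.6)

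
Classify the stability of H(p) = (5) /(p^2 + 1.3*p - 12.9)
Denominator: p^2 + 1.3*p - 12.9 = (p - 3)(p + 4.3). Poles: -4.3, 3. Unstable (1 pole(s) in RHP)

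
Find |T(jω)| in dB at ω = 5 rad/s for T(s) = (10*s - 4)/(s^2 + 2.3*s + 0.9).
Substitute s = j*5: T(j5) = 0.941576 - 1.62539j.
|T(j5)| = sqrt(Re² + Im²) = 1.878.
20*log₁₀(1.878) = 5.48 dB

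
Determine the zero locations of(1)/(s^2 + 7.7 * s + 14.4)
Numerator is a nonzero constant (1) → Zeros: none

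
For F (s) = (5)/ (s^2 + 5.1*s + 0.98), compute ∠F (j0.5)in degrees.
Substitute s = j*0.5: F(j0.5) = 0.518805 - 1.81226j.
∠F(j0.5) = atan2(Im, Re) = atan2(-1.81226, 0.518805) = -74.02°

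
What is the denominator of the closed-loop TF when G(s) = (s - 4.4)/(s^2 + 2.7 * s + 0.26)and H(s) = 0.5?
Characteristic poly = G_den * H_den + G_num * H_num = (s^2 + 2.7*s + 0.26) + (0.5*s - 2.2) = s^2 + 3.2*s - 1.94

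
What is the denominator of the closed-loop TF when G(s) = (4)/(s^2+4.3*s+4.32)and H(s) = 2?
Characteristic poly = G_den * H_den + G_num * H_num = (s^2 + 4.3*s + 4.32) + (8) = s^2 + 4.3*s + 12.32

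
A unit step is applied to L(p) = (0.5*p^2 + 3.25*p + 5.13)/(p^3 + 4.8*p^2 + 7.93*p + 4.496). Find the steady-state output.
FVT: lim_{t→∞} y(t) = lim_{p→0} p*Y(p) where Y(p) = L(p)/p.
= lim_{p→0} L(p) = L(0) = num(0)/den(0) = 5.13/4.496 = 1.141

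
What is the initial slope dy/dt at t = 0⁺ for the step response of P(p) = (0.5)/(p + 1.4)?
IVT: y'(0⁺) = lim_{p→∞} p²·Y(p) = lim_{p→∞} p·P(p).
deg(num) = 0, deg(den) = 1, relative degree = 1, so p·P(p) → (leading num)/(leading den) = 0.5/1 = 0.5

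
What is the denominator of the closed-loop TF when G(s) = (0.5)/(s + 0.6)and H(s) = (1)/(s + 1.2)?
Characteristic poly = G_den * H_den + G_num * H_num = (s^2 + 1.8*s + 0.72) + (0.5) = s^2 + 1.8*s + 1.22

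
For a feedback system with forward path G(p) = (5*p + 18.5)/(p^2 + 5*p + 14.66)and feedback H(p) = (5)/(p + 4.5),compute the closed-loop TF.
Closed-loop T = G/(1+GH).
Numerator: G_num * H_den = 5*p^2 + 41*p + 83.25.
Denominator: G_den * H_den + G_num * H_num = (p^3 + 9.5*p^2 + 37.16*p + 65.97) + (25*p + 92.5) = p^3 + 9.5*p^2 + 62.16*p + 158.47.
T(p) = (5*p^2 + 41*p + 83.25)/(p^3 + 9.5*p^2 + 62.16*p + 158.47)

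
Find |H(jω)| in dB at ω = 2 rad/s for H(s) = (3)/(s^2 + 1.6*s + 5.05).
Substitute s = j*2: H(j2) = 0.277717 - 0.846374j.
|H(j2)| = sqrt(Re² + Im²) = 0.8908.
20*log₁₀(0.8908) = -1.00 dB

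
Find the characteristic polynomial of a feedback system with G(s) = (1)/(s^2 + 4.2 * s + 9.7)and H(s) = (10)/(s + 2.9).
Characteristic poly = G_den * H_den + G_num * H_num = (s^3 + 7.1*s^2 + 21.88*s + 28.13) + (10) = s^3 + 7.1*s^2 + 21.88*s + 38.13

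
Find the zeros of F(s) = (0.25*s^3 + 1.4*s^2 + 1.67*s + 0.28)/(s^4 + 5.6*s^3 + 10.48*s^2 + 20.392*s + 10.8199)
Set numerator = 0: 0.25*s^3 + 1.4*s^2 + 1.67*s + 0.28 = 0.25*(s + 4)(s + 0.2)(s + 1.4) = 0 → Zeros: -0.2, -1.4, -4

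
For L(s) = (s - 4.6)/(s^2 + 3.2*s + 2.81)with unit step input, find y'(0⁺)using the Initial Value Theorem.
IVT: y'(0⁺) = lim_{s→∞} s²·Y(s) = lim_{s→∞} s·L(s).
deg(num) = 1, deg(den) = 2, relative degree = 1, so s·L(s) → (leading num)/(leading den) = 1/1 = 1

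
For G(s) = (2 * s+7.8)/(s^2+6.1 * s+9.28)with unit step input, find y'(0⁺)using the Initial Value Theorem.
IVT: y'(0⁺) = lim_{s→∞} s²·Y(s) = lim_{s→∞} s·G(s).
deg(num) = 1, deg(den) = 2, relative degree = 1, so s·G(s) → (leading num)/(leading den) = 2/1 = 2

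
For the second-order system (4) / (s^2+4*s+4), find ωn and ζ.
Standard form: ωn²/(s²+2ζωn·s+ωn²).
const=4=ωn² → ωn=2, s coeff=4=2ζωn → ζ=1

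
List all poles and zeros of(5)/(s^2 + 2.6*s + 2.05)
Set denominator = 0: s^2 + 2.6*s + 2.05 = 0 → Poles: -1.3 + 0.6j, -1.3 - 0.6j
Numerator is a nonzero constant (5) → Zeros: none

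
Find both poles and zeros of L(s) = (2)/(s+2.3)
Set denominator = 0: s + 2.3 = 0 → Poles: -2.3
Numerator is a nonzero constant (2) → Zeros: none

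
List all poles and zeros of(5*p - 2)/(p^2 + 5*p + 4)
Set denominator = 0: p^2 + 5*p + 4 = (p + 4)(p + 1) = 0 → Poles: -1, -4
Set numerator = 0: 5*p - 2 = 0 → Zeros: 0.4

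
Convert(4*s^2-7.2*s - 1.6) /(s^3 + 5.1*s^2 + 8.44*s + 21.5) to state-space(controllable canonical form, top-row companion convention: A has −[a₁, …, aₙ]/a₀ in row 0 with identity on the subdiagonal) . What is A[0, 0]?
Reachable canonical form for den = s^3 + 5.1*s^2 + 8.44*s + 21.5: top row of A = -[a₁,a₂,...,aₙ]/a₀, ones on the subdiagonal, zeros elsewhere.
A = [[-5.1, -8.44, -21.5], [1, 0, 0], [0, 1, 0]].
A[0,0] = -5.1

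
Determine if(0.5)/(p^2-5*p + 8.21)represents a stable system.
Denominator: p^2 - 5*p + 8.21. Poles: 2.5 + 1.4j, 2.5 - 1.4j. All Re(p)<0: No (unstable)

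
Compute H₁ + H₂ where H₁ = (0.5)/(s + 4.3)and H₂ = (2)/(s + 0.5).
Parallel: H = H₁ + H₂ = (n₁·d₂ + n₂·d₁)/(d₁·d₂).
n₁·d₂ = 0.5*s + 0.25. n₂·d₁ = 2*s + 8.6. Sum = 2.5*s + 8.85. d₁·d₂ = s^2 + 4.8*s + 2.15.
H(s) = (2.5*s + 8.85)/(s^2 + 4.8*s + 2.15)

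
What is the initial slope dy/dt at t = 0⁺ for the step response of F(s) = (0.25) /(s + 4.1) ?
IVT: y'(0⁺) = lim_{s→∞} s²·Y(s) = lim_{s→∞} s·F(s).
deg(num) = 0, deg(den) = 1, relative degree = 1, so s·F(s) → (leading num)/(leading den) = 0.25/1 = 0.25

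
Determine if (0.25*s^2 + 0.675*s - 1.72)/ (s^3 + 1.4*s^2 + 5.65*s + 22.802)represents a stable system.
Denominator: s^3 + 1.4*s^2 + 5.65*s + 22.802 = (s + 2.6)(s^2 - 1.2*s + 8.77). Poles: -2.6, 0.6 + 2.9j, 0.6 - 2.9j. All Re(p)<0: No (unstable)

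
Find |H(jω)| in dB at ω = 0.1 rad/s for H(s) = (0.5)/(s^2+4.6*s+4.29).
Substitute s = j*0.1: H(j0.1) = 0.115488 - 0.0124123j.
|H(j0.1)| = sqrt(Re² + Im²) = 0.1162.
20*log₁₀(0.1162) = -18.70 dB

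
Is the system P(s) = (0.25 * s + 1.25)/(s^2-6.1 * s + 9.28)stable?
Denominator: s^2 - 6.1*s + 9.28 = (s - 3.2)(s - 2.9). Poles: 2.9, 3.2. All Re(p)<0: No (unstable)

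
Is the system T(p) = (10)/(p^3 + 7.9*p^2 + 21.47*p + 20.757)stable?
Denominator: p^3 + 7.9*p^2 + 21.47*p + 20.757 = (p + 3.3)(p^2 + 4.6*p + 6.29). Poles: -2.3 + 1j, -2.3 - 1j, -3.3. All Re(p)<0: Yes (stable)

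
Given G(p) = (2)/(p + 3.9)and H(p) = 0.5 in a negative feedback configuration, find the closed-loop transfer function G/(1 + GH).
Closed-loop T = G/(1+GH).
Numerator: G_num * H_den = 2.
Denominator: G_den * H_den + G_num * H_num = (p + 3.9) + (1) = p + 4.9.
T(p) = (2)/(p + 4.9)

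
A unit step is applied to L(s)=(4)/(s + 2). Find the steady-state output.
FVT: lim_{t→∞} y(t) = lim_{s→0} s*Y(s) where Y(s) = L(s)/s.
= lim_{s→0} L(s) = L(0) = num(0)/den(0) = 4/2 = 2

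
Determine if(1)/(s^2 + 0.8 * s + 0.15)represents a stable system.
Denominator: s^2 + 0.8*s + 0.15 = (s + 0.3)(s + 0.5). Poles: -0.3, -0.5. All Re(p)<0: Yes (stable)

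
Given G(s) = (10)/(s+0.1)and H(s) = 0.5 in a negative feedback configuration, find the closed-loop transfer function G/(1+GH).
Closed-loop T = G/(1+GH).
Numerator: G_num * H_den = 10.
Denominator: G_den * H_den + G_num * H_num = (s + 0.1) + (5) = s + 5.1.
T(s) = (10)/(s + 5.1)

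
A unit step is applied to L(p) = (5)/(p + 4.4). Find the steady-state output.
FVT: lim_{t→∞} y(t) = lim_{p→0} p*Y(p) where Y(p) = L(p)/p.
= lim_{p→0} L(p) = L(0) = num(0)/den(0) = 5/4.4 = 1.136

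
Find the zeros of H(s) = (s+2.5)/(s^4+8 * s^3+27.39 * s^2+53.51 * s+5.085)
Set numerator = 0: s + 2.5 = 0 → Zeros: -2.5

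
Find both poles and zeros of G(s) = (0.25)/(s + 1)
Set denominator = 0: s + 1 = 0 → Poles: -1
Numerator is a nonzero constant (0.25) → Zeros: none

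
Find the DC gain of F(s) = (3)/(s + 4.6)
DC gain = F(0) = num(0)/den(0) = 3/4.6 = 0.6522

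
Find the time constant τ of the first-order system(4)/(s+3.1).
First-order system: τ = -1/pole. Pole = -3.1. τ = -1/(-3.1) = 0.3226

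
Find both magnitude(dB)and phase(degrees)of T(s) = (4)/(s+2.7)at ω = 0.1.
Substitute s = j*0.1: T(j0.1) = 1.47945 - 0.0547945j.
|T| = 20*log₁₀(sqrt(Re²+Im²)) = 3.41 dB.
∠T = atan2(Im, Re) = -2.12°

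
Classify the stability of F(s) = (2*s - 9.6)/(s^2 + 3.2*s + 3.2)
Denominator: s^2 + 3.2*s + 3.2. Poles: -1.6 + 0.8j, -1.6 - 0.8j. Stable (all poles in LHP)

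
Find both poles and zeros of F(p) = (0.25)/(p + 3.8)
Set denominator = 0: p + 3.8 = 0 → Poles: -3.8
Numerator is a nonzero constant (0.25) → Zeros: none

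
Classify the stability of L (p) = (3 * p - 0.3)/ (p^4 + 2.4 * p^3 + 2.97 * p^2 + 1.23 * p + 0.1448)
Denominator: p^4 + 2.4*p^3 + 2.97*p^2 + 1.23*p + 0.1448 = (p + 0.4)(p + 0.2)(p^2 + 1.8*p + 1.81). Poles: -0.2, -0.4, -0.9 + 1j, -0.9 - 1j. Stable (all poles in LHP)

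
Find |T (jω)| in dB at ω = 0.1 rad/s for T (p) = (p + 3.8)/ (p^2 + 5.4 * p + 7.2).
Substitute p = j*0.1: T(j0.1) = 0.526586 - 0.0256407j.
|T(j0.1)| = sqrt(Re² + Im²) = 0.5272.
20*log₁₀(0.5272) = -5.56 dB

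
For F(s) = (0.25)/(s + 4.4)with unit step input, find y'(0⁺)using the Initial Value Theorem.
IVT: y'(0⁺) = lim_{s→∞} s²·Y(s) = lim_{s→∞} s·F(s).
deg(num) = 0, deg(den) = 1, relative degree = 1, so s·F(s) → (leading num)/(leading den) = 0.25/1 = 0.25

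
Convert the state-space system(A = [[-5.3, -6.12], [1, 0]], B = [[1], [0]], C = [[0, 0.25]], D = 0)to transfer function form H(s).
H(s) = C(sI - A)⁻¹B + D.
Characteristic polynomial det(sI - A) = s^2 + 5.3*s + 6.12.
Numerator from C·adj(sI-A)·B + D·det(sI-A) = 0.25.
H(s) = (0.25)/(s^2 + 5.3*s + 6.12)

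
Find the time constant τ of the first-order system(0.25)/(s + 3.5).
First-order system: τ = -1/pole. Pole = -3.5. τ = -1/(-3.5) = 0.2857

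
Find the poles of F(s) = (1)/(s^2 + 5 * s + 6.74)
Set denominator = 0: s^2 + 5*s + 6.74 = 0 → Poles: -2.5 + 0.7j, -2.5 - 0.7j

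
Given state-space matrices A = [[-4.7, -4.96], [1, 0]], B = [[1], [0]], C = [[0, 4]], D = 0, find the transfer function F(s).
F(s) = C(sI - A)⁻¹B + D.
Characteristic polynomial det(sI - A) = s^2 + 4.7*s + 4.96.
Numerator from C·adj(sI-A)·B + D·det(sI-A) = 4.
F(s) = (4)/(s^2 + 4.7*s + 4.96)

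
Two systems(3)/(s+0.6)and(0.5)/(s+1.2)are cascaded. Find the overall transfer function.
Series: H = H₁ · H₂ = (n₁·n₂)/(d₁·d₂).
Num: n₁·n₂ = 1.5. Den: d₁·d₂ = s^2 + 1.8*s + 0.72.
H(s) = (1.5)/(s^2 + 1.8*s + 0.72)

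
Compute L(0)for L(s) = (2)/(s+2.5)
DC gain = L(0) = num(0)/den(0) = 2/2.5 = 0.8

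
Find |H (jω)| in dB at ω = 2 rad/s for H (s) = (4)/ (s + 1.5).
Substitute s = j*2: H(j2) = 0.96 - 1.28j.
|H(j2)| = sqrt(Re² + Im²) = 1.6.
20*log₁₀(1.6) = 4.08 dB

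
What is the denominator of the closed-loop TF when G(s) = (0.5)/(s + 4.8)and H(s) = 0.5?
Characteristic poly = G_den * H_den + G_num * H_num = (s + 4.8) + (0.25) = s + 5.05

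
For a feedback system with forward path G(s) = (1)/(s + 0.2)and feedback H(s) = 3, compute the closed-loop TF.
Closed-loop T = G/(1+GH).
Numerator: G_num * H_den = 1.
Denominator: G_den * H_den + G_num * H_num = (s + 0.2) + (3) = s + 3.2.
T(s) = (1)/(s + 3.2)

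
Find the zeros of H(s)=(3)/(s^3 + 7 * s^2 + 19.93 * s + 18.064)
Numerator is a nonzero constant (3) → Zeros: none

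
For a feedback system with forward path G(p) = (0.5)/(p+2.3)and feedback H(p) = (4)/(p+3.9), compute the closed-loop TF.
Closed-loop T = G/(1+GH).
Numerator: G_num * H_den = 0.5*p + 1.95.
Denominator: G_den * H_den + G_num * H_num = (p^2 + 6.2*p + 8.97) + (2) = p^2 + 6.2*p + 10.97.
T(p) = (0.5*p + 1.95)/(p^2 + 6.2*p + 10.97)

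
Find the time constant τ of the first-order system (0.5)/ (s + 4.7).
First-order system: τ = -1/pole. Pole = -4.7. τ = -1/(-4.7) = 0.2128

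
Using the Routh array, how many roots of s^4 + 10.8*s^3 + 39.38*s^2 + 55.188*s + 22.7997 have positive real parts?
Routh array:
s^4: [1, 39.38, 22.7997]; s^3: [10.8, 55.188]; s^2: [34.27, 22.7997]; s^1: [48.0028]; s^0: [22.7997]
First column: [1, 10.8, 34.27, 48.0028, 22.7997]. Sign changes = RHP roots = 0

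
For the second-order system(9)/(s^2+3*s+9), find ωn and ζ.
Standard form: ωn²/(s²+2ζωn·s+ωn²).
const=9=ωn² → ωn=3, s coeff=3=2ζωn → ζ=0.5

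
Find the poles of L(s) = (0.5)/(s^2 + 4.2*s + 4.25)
Set denominator = 0: s^2 + 4.2*s + 4.25 = (s + 1.7)(s + 2.5) = 0 → Poles: -1.7, -2.5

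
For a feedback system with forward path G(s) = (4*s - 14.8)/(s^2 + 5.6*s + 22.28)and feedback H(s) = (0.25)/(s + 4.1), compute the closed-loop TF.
Closed-loop T = G/(1+GH).
Numerator: G_num * H_den = 4*s^2 + 1.6*s - 60.68.
Denominator: G_den * H_den + G_num * H_num = (s^3 + 9.7*s^2 + 45.24*s + 91.348) + (s - 3.7) = s^3 + 9.7*s^2 + 46.24*s + 87.648.
T(s) = (4*s^2 + 1.6*s - 60.68)/(s^3 + 9.7*s^2 + 46.24*s + 87.648)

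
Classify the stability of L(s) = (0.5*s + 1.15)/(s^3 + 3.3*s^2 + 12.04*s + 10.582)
Denominator: s^3 + 3.3*s^2 + 12.04*s + 10.582 = (s + 1.1)(s^2 + 2.2*s + 9.62). Poles: -1.1, -1.1 + 2.9j, -1.1 - 2.9j. Stable (all poles in LHP)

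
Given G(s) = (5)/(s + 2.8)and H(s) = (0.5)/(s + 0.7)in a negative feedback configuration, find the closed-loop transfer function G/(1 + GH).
Closed-loop T = G/(1+GH).
Numerator: G_num * H_den = 5*s + 3.5.
Denominator: G_den * H_den + G_num * H_num = (s^2 + 3.5*s + 1.96) + (2.5) = s^2 + 3.5*s + 4.46.
T(s) = (5*s + 3.5)/(s^2 + 3.5*s + 4.46)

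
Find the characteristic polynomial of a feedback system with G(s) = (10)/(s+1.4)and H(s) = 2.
Characteristic poly = G_den * H_den + G_num * H_num = (s + 1.4) + (20) = s + 21.4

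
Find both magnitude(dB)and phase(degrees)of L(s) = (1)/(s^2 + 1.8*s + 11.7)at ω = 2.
Substitute s = j*2: L(j2) = 0.106574 - 0.049827j.
|L| = 20*log₁₀(sqrt(Re²+Im²)) = -18.59 dB.
∠L = atan2(Im, Re) = -25.06°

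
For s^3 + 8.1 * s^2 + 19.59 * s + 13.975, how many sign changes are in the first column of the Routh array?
Routh array:
s^3: [1, 19.59]; s^2: [8.1, 13.975]; s^1: [17.8647]; s^0: [13.975]
First column: [1, 8.1, 17.8647, 13.975]. Sign changes = 0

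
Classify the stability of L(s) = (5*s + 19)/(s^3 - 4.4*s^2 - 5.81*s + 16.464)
Denominator: s^3 - 4.4*s^2 - 5.81*s + 16.464 = (s - 1.6)(s - 4.9)(s + 2.1). Poles: -2.1, 1.6, 4.9. Unstable (2 pole(s) in RHP)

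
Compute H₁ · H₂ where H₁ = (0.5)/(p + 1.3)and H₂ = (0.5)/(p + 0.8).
Series: H = H₁ · H₂ = (n₁·n₂)/(d₁·d₂).
Num: n₁·n₂ = 0.25. Den: d₁·d₂ = p^2 + 2.1*p + 1.04.
H(p) = (0.25)/(p^2 + 2.1*p + 1.04)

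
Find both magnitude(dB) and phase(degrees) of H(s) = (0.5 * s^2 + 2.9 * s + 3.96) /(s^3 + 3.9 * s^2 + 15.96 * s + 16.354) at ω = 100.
Substitute s = j*100: H(j100) = -9.49318e-05 - 0.00500773j.
|H| = 20*log₁₀(sqrt(Re²+Im²)) = -46.01 dB.
∠H = atan2(Im, Re) = -91.09°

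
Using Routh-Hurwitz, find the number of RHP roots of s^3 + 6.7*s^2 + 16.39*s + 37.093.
Routh array:
s^3: [1, 16.39]; s^2: [6.7, 37.093]; s^1: [10.8537]; s^0: [37.093]
First column: [1, 6.7, 10.8537, 37.093]. Sign changes = RHP roots = 0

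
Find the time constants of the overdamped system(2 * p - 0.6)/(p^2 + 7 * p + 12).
Overdamped: real poles at -4, -3. τ = -1/pole → τ₁ = 0.25, τ₂ = 0.3333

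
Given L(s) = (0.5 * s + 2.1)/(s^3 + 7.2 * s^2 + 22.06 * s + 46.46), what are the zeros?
Set numerator = 0: 0.5*s + 2.1 = 0 → Zeros: -4.2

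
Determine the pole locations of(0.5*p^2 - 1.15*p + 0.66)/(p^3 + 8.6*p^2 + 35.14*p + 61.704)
Set denominator = 0: p^3 + 8.6*p^2 + 35.14*p + 61.704 = (p + 3.6)(p^2 + 5*p + 17.14) = 0 → Poles: -2.5 + 3.3j, -2.5 - 3.3j, -3.6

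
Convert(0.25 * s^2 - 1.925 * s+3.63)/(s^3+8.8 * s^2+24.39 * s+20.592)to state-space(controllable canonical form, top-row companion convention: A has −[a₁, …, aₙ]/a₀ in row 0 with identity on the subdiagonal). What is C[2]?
Reachable canonical form: C = numerator coefficients (right-aligned, zero-padded to length n).
num = 0.25*s^2 - 1.925*s + 3.63, C = [[0.25, -1.925, 3.63]].
C[2] = 3.63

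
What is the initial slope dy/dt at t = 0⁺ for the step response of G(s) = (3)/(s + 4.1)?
IVT: y'(0⁺) = lim_{s→∞} s²·Y(s) = lim_{s→∞} s·G(s).
deg(num) = 0, deg(den) = 1, relative degree = 1, so s·G(s) → (leading num)/(leading den) = 3/1 = 3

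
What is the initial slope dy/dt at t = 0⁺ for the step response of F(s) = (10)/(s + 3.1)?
IVT: y'(0⁺) = lim_{s→∞} s²·Y(s) = lim_{s→∞} s·F(s).
deg(num) = 0, deg(den) = 1, relative degree = 1, so s·F(s) → (leading num)/(leading den) = 10/1 = 10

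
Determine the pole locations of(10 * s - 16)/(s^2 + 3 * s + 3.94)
Set denominator = 0: s^2 + 3*s + 3.94 = 0 → Poles: -1.5 + 1.3j, -1.5 - 1.3j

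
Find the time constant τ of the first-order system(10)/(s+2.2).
First-order system: τ = -1/pole. Pole = -2.2. τ = -1/(-2.2) = 0.4545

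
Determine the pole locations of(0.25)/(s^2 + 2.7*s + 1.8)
Set denominator = 0: s^2 + 2.7*s + 1.8 = (s + 1.5)(s + 1.2) = 0 → Poles: -1.2, -1.5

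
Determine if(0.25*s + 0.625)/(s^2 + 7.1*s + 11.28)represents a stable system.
Denominator: s^2 + 7.1*s + 11.28 = (s + 4.7)(s + 2.4). Poles: -2.4, -4.7. All Re(p)<0: Yes (stable)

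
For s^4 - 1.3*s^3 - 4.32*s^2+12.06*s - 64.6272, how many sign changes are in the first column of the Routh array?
Routh array:
s^4: [1, -4.32, -64.6272]; s^3: [-1.3, 12.06]; s^2: [4.95692, -64.6272]; s^1: [-4.88909]; s^0: [-64.6272]
First column: [1, -1.3, 4.95692, -4.88909, -64.6272]. Sign changes = 3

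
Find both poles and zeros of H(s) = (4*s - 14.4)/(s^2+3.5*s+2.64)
Set denominator = 0: s^2 + 3.5*s + 2.64 = (s + 2.4)(s + 1.1) = 0 → Poles: -1.1, -2.4
Set numerator = 0: 4*s - 14.4 = 0 → Zeros: 3.6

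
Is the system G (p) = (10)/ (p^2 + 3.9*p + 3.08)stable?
Denominator: p^2 + 3.9*p + 3.08 = (p + 2.8)(p + 1.1). Poles: -1.1, -2.8. All Re(p)<0: Yes (stable)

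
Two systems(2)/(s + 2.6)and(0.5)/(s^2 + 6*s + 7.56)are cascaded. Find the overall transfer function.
Series: H = H₁ · H₂ = (n₁·n₂)/(d₁·d₂).
Num: n₁·n₂ = 1. Den: d₁·d₂ = s^3 + 8.6*s^2 + 23.16*s + 19.656.
H(s) = (1)/(s^3 + 8.6*s^2 + 23.16*s + 19.656)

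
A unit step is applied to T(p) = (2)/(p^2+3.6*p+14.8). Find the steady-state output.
FVT: lim_{t→∞} y(t) = lim_{p→0} p*Y(p) where Y(p) = T(p)/p.
= lim_{p→0} T(p) = T(0) = num(0)/den(0) = 2/14.8 = 0.1351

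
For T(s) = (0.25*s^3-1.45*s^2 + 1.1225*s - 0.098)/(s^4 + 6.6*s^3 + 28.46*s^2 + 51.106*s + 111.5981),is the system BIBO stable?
Denominator: s^4 + 6.6*s^3 + 28.46*s^2 + 51.106*s + 111.5981 = (s^2 + 0.8*s + 6.41)(s^2 + 5.8*s + 17.41). Poles: -0.4 + 2.5j, -0.4 - 2.5j, -2.9 + 3j, -2.9 - 3j. All Re(p)<0: Yes (stable)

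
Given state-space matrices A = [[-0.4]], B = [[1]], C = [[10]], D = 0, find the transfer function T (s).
T(s) = C(sI - A)⁻¹B + D.
Characteristic polynomial det(sI - A) = s + 0.4.
Numerator from C·adj(sI-A)·B + D·det(sI-A) = 10.
T(s) = (10)/(s + 0.4)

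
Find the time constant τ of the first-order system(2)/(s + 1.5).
First-order system: τ = -1/pole. Pole = -1.5. τ = -1/(-1.5) = 0.6667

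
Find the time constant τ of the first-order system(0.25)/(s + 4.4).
First-order system: τ = -1/pole. Pole = -4.4. τ = -1/(-4.4) = 0.2273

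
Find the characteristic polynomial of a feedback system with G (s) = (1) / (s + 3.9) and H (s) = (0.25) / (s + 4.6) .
Characteristic poly = G_den * H_den + G_num * H_num = (s^2 + 8.5*s + 17.94) + (0.25) = s^2 + 8.5*s + 18.19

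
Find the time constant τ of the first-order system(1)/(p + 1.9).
First-order system: τ = -1/pole. Pole = -1.9. τ = -1/(-1.9) = 0.5263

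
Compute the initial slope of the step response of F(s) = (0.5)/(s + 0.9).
IVT: y'(0⁺) = lim_{s→∞} s²·Y(s) = lim_{s→∞} s·F(s).
deg(num) = 0, deg(den) = 1, relative degree = 1, so s·F(s) → (leading num)/(leading den) = 0.5/1 = 0.5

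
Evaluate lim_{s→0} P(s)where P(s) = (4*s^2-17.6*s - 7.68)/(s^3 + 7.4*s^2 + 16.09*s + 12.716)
DC gain = P(0) = num(0)/den(0) = -7.68/12.716 = -0.604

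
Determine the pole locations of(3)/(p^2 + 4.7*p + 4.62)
Set denominator = 0: p^2 + 4.7*p + 4.62 = (p + 1.4)(p + 3.3) = 0 → Poles: -1.4, -3.3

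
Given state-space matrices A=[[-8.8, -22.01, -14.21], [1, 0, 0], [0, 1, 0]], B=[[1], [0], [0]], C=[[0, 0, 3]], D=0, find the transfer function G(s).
G(s) = C(sI - A)⁻¹B + D.
Characteristic polynomial det(sI - A) = s^3 + 8.8*s^2 + 22.01*s + 14.21.
Numerator from C·adj(sI-A)·B + D·det(sI-A) = 3.
G(s) = (3)/(s^3 + 8.8*s^2 + 22.01*s + 14.21)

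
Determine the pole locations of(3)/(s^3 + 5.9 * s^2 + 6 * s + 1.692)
Set denominator = 0: s^3 + 5.9*s^2 + 6*s + 1.692 = (s + 4.7)(s + 0.6)(s + 0.6) = 0 → Poles: -0.6, -0.6, -4.7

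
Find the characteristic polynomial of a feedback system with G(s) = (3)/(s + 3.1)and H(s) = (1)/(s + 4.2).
Characteristic poly = G_den * H_den + G_num * H_num = (s^2 + 7.3*s + 13.02) + (3) = s^2 + 7.3*s + 16.02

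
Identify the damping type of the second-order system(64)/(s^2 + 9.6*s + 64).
Standard form: ωn²/(s²+2ζωn·s+ωn²) gives ωn=8, ζ=0.6.
Underdamped (ζ = 0.6 < 1)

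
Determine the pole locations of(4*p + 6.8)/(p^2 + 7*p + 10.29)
Set denominator = 0: p^2 + 7*p + 10.29 = (p + 2.1)(p + 4.9) = 0 → Poles: -2.1, -4.9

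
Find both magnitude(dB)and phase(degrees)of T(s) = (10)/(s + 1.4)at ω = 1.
Substitute s = j*1: T(j1) = 4.72973 - 3.37838j.
|T| = 20*log₁₀(sqrt(Re²+Im²)) = 15.29 dB.
∠T = atan2(Im, Re) = -35.54°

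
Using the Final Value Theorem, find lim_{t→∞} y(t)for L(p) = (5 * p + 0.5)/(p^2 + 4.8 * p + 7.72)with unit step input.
FVT: lim_{t→∞} y(t) = lim_{p→0} p*Y(p) where Y(p) = L(p)/p.
= lim_{p→0} L(p) = L(0) = num(0)/den(0) = 0.5/7.72 = 0.06477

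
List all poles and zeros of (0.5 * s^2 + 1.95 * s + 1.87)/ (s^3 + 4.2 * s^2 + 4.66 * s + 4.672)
Set denominator = 0: s^3 + 4.2*s^2 + 4.66*s + 4.672 = (s + 3.2)(s^2 + s + 1.46) = 0 → Poles: -0.5 + 1.1j, -0.5 - 1.1j, -3.2
Set numerator = 0: 0.5*s^2 + 1.95*s + 1.87 = 0.5*(s + 2.2)(s + 1.7) = 0 → Zeros: -1.7, -2.2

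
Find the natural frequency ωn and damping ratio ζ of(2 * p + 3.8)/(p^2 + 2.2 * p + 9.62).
Underdamped: complex pole -1.1 + 2.9j. ωn = |pole| = 3.102, ζ = -Re(pole)/ωn = 0.3547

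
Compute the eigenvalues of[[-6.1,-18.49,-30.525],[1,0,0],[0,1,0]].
Eigenvalues solve det(λI - A) = 0.
Characteristic polynomial: λ^3 + 6.1*λ^2 + 18.49*λ + 30.525 = 0.
Factor: (λ + 3.3)(λ^2 + 2.8*λ + 9.25) = 0.
Roots: -1.4 + 2.7j, -1.4 - 2.7j, -3.3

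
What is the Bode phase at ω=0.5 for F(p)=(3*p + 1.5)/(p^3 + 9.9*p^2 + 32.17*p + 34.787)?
Substitute p = j*0.5: F(j0.5) = 0.0557505 + 0.0188853j.
∠F(j0.5) = atan2(Im, Re) = atan2(0.0188853, 0.0557505) = 18.71°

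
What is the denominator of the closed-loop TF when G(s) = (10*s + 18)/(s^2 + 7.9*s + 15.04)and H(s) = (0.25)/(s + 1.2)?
Characteristic poly = G_den * H_den + G_num * H_num = (s^3 + 9.1*s^2 + 24.52*s + 18.048) + (2.5*s + 4.5) = s^3 + 9.1*s^2 + 27.02*s + 22.548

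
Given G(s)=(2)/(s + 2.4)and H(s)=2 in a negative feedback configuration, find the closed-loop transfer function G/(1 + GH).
Closed-loop T = G/(1+GH).
Numerator: G_num * H_den = 2.
Denominator: G_den * H_den + G_num * H_num = (s + 2.4) + (4) = s + 6.4.
T(s) = (2)/(s + 6.4)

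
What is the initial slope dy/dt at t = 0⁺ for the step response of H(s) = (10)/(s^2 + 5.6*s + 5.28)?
IVT: y'(0⁺) = lim_{s→∞} s²·Y(s) = lim_{s→∞} s·H(s).
deg(num) = 0, deg(den) = 2, relative degree = 2 ≥ 2, so s·H(s) → 0. Initial slope = 0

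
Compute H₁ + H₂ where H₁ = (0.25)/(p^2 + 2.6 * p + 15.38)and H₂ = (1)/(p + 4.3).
Parallel: H = H₁ + H₂ = (n₁·d₂ + n₂·d₁)/(d₁·d₂).
n₁·d₂ = 0.25*p + 1.075. n₂·d₁ = p^2 + 2.6*p + 15.38. Sum = p^2 + 2.85*p + 16.455. d₁·d₂ = p^3 + 6.9*p^2 + 26.56*p + 66.134.
H(p) = (p^2 + 2.85*p + 16.455)/(p^3 + 6.9*p^2 + 26.56*p + 66.134)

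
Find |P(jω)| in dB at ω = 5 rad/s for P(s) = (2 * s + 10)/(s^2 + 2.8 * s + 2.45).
Substitute s = j*5: P(j5) = -0.121362 - 0.518806j.
|P(j5)| = sqrt(Re² + Im²) = 0.5328.
20*log₁₀(0.5328) = -5.47 dB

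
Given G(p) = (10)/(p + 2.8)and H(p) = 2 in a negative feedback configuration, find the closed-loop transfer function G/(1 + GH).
Closed-loop T = G/(1+GH).
Numerator: G_num * H_den = 10.
Denominator: G_den * H_den + G_num * H_num = (p + 2.8) + (20) = p + 22.8.
T(p) = (10)/(p + 22.8)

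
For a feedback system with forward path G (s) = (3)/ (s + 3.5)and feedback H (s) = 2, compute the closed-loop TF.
Closed-loop T = G/(1+GH).
Numerator: G_num * H_den = 3.
Denominator: G_den * H_den + G_num * H_num = (s + 3.5) + (6) = s + 9.5.
T(s) = (3)/(s + 9.5)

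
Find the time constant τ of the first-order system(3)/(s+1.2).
First-order system: τ = -1/pole. Pole = -1.2. τ = -1/(-1.2) = 0.8333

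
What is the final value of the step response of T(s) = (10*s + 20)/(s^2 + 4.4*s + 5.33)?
FVT: lim_{t→∞} y(t) = lim_{s→0} s*Y(s) where Y(s) = T(s)/s.
= lim_{s→0} T(s) = T(0) = num(0)/den(0) = 20/5.33 = 3.752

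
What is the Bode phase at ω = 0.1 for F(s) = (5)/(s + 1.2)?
Substitute s = j*0.1: F(j0.1) = 4.13793 - 0.344828j.
∠F(j0.1) = atan2(Im, Re) = atan2(-0.344828, 4.13793) = -4.76°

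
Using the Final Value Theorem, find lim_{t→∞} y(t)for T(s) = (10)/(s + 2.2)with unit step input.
FVT: lim_{t→∞} y(t) = lim_{s→0} s*Y(s) where Y(s) = T(s)/s.
= lim_{s→0} T(s) = T(0) = num(0)/den(0) = 10/2.2 = 4.545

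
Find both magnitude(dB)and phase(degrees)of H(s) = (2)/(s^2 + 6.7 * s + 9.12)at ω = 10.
Substitute s = j*10: H(j10) = -0.0142577 - 0.0105113j.
|H| = 20*log₁₀(sqrt(Re²+Im²)) = -35.03 dB.
∠H = atan2(Im, Re) = -143.60°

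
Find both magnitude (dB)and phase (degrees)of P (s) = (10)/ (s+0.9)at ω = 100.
Substitute s = j*100: P(j100) = 0.000899927 - 0.0999919j.
|P| = 20*log₁₀(sqrt(Re²+Im²)) = -20.00 dB.
∠P = atan2(Im, Re) = -89.48°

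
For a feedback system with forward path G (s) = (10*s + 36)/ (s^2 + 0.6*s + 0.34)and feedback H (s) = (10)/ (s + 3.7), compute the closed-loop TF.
Closed-loop T = G/(1+GH).
Numerator: G_num * H_den = 10*s^2 + 73*s + 133.2.
Denominator: G_den * H_den + G_num * H_num = (s^3 + 4.3*s^2 + 2.56*s + 1.258) + (100*s + 360) = s^3 + 4.3*s^2 + 102.56*s + 361.258.
T(s) = (10*s^2 + 73*s + 133.2)/(s^3 + 4.3*s^2 + 102.56*s + 361.258)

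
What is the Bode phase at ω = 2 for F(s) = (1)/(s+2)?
Substitute s = j*2: F(j2) = 0.25 - 0.25j.
∠F(j2) = atan2(Im, Re) = atan2(-0.25, 0.25) = -45.00°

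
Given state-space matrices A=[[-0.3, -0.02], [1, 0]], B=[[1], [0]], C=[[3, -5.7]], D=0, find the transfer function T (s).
T(s) = C(sI - A)⁻¹B + D.
Characteristic polynomial det(sI - A) = s^2 + 0.3*s + 0.02.
Numerator from C·adj(sI-A)·B + D·det(sI-A) = 3*s - 5.7.
T(s) = (3*s - 5.7)/(s^2 + 0.3*s + 0.02)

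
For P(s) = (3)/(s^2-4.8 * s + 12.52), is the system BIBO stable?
Denominator: s^2 - 4.8*s + 12.52. Poles: 2.4 + 2.6j, 2.4 - 2.6j. All Re(p)<0: No (unstable)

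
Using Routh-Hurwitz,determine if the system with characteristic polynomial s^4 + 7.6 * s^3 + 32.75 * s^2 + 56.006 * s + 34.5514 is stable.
Routh array:
s^4: [1, 32.75, 34.5514]; s^3: [7.6, 56.006]; s^2: [25.3808, 34.5514]; s^1: [45.66]; s^0: [34.5514]
First column: [1, 7.6, 25.3808, 45.66, 34.5514]. Sign changes = 0.
Yes, stable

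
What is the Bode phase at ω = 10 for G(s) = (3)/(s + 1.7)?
Substitute s = j*10: G(j10) = 0.0495675 - 0.291574j.
∠G(j10) = atan2(Im, Re) = atan2(-0.291574, 0.0495675) = -80.35°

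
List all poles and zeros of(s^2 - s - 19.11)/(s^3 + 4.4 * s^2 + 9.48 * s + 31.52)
Set denominator = 0: s^3 + 4.4*s^2 + 9.48*s + 31.52 = (s + 4)(s^2 + 0.4*s + 7.88) = 0 → Poles: -0.2 + 2.8j, -0.2 - 2.8j, -4
Set numerator = 0: s^2 - s - 19.11 = (s + 3.9)(s - 4.9) = 0 → Zeros: -3.9, 4.9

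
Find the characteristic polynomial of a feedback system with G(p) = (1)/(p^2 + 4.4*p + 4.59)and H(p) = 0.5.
Characteristic poly = G_den * H_den + G_num * H_num = (p^2 + 4.4*p + 4.59) + (0.5) = p^2 + 4.4*p + 5.09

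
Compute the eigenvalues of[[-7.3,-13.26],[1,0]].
Eigenvalues solve det(λI - A) = 0.
Characteristic polynomial: λ^2 + 7.3*λ + 13.26 = 0.
Factor: (λ + 3.4)(λ + 3.9) = 0.
Roots: -3.4, -3.9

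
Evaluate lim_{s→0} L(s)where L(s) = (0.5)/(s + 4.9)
DC gain = L(0) = num(0)/den(0) = 0.5/4.9 = 0.102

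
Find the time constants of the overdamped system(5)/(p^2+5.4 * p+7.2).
Overdamped: real poles at -3, -2.4. τ = -1/pole → τ₁ = 0.3333, τ₂ = 0.4167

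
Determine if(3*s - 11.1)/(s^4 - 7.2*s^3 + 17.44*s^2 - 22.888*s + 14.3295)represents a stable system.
Denominator: s^4 - 7.2*s^3 + 17.44*s^2 - 22.888*s + 14.3295 = (s - 1.5)(s - 4.1)(s^2 - 1.6*s + 2.33). Poles: 0.8 + 1.3j, 0.8 - 1.3j, 1.5, 4.1. All Re(p)<0: No (unstable)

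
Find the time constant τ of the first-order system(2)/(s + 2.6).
First-order system: τ = -1/pole. Pole = -2.6. τ = -1/(-2.6) = 0.3846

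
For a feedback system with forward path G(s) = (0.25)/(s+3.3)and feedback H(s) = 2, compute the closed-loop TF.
Closed-loop T = G/(1+GH).
Numerator: G_num * H_den = 0.25.
Denominator: G_den * H_den + G_num * H_num = (s + 3.3) + (0.5) = s + 3.8.
T(s) = (0.25)/(s + 3.8)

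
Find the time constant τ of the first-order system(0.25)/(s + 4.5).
First-order system: τ = -1/pole. Pole = -4.5. τ = -1/(-4.5) = 0.2222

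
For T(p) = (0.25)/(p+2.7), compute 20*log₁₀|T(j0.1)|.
Substitute p = j*0.1: T(j0.1) = 0.0924658 - 0.00342466j.
|T(j0.1)| = sqrt(Re² + Im²) = 0.09253.
20*log₁₀(0.09253) = -20.67 dB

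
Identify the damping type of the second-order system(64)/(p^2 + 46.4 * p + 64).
Standard form: ωn²/(p²+2ζωn·p+ωn²) gives ωn=8, ζ=2.9.
Overdamped (ζ = 2.9 > 1)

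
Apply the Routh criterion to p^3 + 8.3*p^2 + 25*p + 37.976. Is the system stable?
Routh array:
p^3: [1, 25]; p^2: [8.3, 37.976]; p^1: [20.4246]; p^0: [37.976]
First column: [1, 8.3, 20.4246, 37.976]. Sign changes = 0.
Yes, stable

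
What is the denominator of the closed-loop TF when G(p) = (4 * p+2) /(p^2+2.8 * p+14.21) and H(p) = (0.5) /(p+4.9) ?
Characteristic poly = G_den * H_den + G_num * H_num = (p^3 + 7.7*p^2 + 27.93*p + 69.629) + (2*p + 1) = p^3 + 7.7*p^2 + 29.93*p + 70.629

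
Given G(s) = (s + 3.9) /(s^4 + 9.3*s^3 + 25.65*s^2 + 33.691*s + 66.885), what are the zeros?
Set numerator = 0: s + 3.9 = 0 → Zeros: -3.9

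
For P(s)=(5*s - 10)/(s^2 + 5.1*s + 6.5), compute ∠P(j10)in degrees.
Substitute s = j*10: P(j10) = 0.307231 - 0.367179j.
∠P(j10) = atan2(Im, Re) = atan2(-0.367179, 0.307231) = -50.08°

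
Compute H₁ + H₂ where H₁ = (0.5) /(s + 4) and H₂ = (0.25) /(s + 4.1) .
Parallel: H = H₁ + H₂ = (n₁·d₂ + n₂·d₁)/(d₁·d₂).
n₁·d₂ = 0.5*s + 2.05. n₂·d₁ = 0.25*s + 1. Sum = 0.75*s + 3.05. d₁·d₂ = s^2 + 8.1*s + 16.4.
H(s) = (0.75*s + 3.05)/(s^2 + 8.1*s + 16.4)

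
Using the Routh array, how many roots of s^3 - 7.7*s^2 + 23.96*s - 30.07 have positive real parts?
Routh array:
s^3: [1, 23.96]; s^2: [-7.7, -30.07]; s^1: [20.0548]; s^0: [-30.07]
First column: [1, -7.7, 20.0548, -30.07]. Sign changes = RHP roots = 3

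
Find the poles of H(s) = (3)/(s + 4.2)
Set denominator = 0: s + 4.2 = 0 → Poles: -4.2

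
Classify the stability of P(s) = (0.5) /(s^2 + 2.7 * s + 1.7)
Denominator: s^2 + 2.7*s + 1.7 = (s + 1.7)(s + 1). Poles: -1, -1.7. Stable (all poles in LHP)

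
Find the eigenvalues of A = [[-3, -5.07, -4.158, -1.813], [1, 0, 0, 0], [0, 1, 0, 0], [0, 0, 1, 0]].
Eigenvalues solve det(λI - A) = 0.
Characteristic polynomial: λ^4 + 3*λ^3 + 5.07*λ^2 + 4.158*λ + 1.813 = 0.
Factor: (λ^2 + 1.6*λ + 1.85)(λ^2 + 1.4*λ + 0.98) = 0.
Roots: -0.7 + 0.7j, -0.7 - 0.7j, -0.8 + 1.1j, -0.8 - 1.1j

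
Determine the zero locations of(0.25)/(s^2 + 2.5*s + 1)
Numerator is a nonzero constant (0.25) → Zeros: none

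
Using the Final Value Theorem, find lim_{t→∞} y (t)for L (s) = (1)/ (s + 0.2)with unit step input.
FVT: lim_{t→∞} y(t) = lim_{s→0} s*Y(s) where Y(s) = L(s)/s.
= lim_{s→0} L(s) = L(0) = num(0)/den(0) = 1/0.2 = 5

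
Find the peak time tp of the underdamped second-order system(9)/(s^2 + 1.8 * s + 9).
Standard form: ωn²/(s²+2ζωn·s+ωn²) → ωn = 3, ζ = 0.3.
ωd = ωn·√(1-ζ²) = 3·√(1-0.3²) = 2.862.
tp = π/ωd = π/2.862 = 1.098 s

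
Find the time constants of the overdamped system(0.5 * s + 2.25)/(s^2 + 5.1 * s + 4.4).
Overdamped: real poles at -4, -1.1. τ = -1/pole → τ₁ = 0.25, τ₂ = 0.9091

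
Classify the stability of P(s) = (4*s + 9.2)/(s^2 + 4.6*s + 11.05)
Denominator: s^2 + 4.6*s + 11.05. Poles: -2.3 + 2.4j, -2.3 - 2.4j. Stable (all poles in LHP)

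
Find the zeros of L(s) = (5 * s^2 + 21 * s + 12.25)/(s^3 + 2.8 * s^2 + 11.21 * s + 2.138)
Set numerator = 0: 5*s^2 + 21*s + 12.25 = 5*(s + 3.5)(s + 0.7) = 0 → Zeros: -0.7, -3.5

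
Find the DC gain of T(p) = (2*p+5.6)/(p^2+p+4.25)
DC gain = T(0) = num(0)/den(0) = 5.6/4.25 = 1.318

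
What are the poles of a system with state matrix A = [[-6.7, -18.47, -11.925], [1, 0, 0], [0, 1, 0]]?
Eigenvalues solve det(λI - A) = 0.
Characteristic polynomial: λ^3 + 6.7*λ^2 + 18.47*λ + 11.925 = 0.
Factor: (λ + 0.9)(λ^2 + 5.8*λ + 13.25) = 0.
Roots: -0.9, -2.9 + 2.2j, -2.9 - 2.2j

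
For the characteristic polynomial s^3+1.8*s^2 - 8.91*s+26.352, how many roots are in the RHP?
s^3 + 1.8*s^2 - 8.91*s + 26.352 = (s + 4.8)(s^2 - 3*s + 5.49). Poles: -4.8, 1.5 + 1.8j, 1.5 - 1.8j. RHP poles (Re>0): 2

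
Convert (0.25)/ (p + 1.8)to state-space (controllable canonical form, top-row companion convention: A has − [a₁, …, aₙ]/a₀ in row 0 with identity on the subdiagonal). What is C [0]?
Reachable canonical form: C = numerator coefficients (right-aligned, zero-padded to length n).
num = 0.25, C = [[0.25]].
C[0] = 0.25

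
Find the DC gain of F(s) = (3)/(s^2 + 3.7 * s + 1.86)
DC gain = F(0) = num(0)/den(0) = 3/1.86 = 1.613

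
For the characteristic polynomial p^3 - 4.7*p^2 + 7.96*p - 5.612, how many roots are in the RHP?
p^3 - 4.7*p^2 + 7.96*p - 5.612 = (p - 2.3)(p^2 - 2.4*p + 2.44). Poles: 1.2 + 1j, 1.2 - 1j, 2.3. RHP poles (Re>0): 3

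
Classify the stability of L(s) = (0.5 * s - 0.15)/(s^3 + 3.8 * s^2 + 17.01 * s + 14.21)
Denominator: s^3 + 3.8*s^2 + 17.01*s + 14.21 = (s + 1)(s^2 + 2.8*s + 14.21). Poles: -1, -1.4 + 3.5j, -1.4 - 3.5j. Stable (all poles in LHP)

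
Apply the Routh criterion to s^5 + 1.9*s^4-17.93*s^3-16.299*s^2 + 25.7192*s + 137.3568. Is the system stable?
Routh array:
s^5: [1, -17.93, 25.7192]; s^4: [1.9, -16.299, 137.3568]; s^3: [-9.35158, -46.5739]; s^2: [-25.7616, 137.3568]; s^1: [-96.435]; s^0: [137.3568]
First column: [1, 1.9, -9.35158, -25.7616, -96.435, 137.3568]. Sign changes = 2.
No, unstable (2 RHP root(s))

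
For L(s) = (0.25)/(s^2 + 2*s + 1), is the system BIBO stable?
Denominator: s^2 + 2*s + 1 = (s + 1)(s + 1). Poles: -1, -1. All Re(p)<0: Yes (stable)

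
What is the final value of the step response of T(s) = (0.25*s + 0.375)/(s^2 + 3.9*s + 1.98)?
FVT: lim_{t→∞} y(t) = lim_{s→0} s*Y(s) where Y(s) = T(s)/s.
= lim_{s→0} T(s) = T(0) = num(0)/den(0) = 0.375/1.98 = 0.1894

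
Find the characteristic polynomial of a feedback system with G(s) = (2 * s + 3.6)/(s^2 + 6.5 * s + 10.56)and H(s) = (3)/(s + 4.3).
Characteristic poly = G_den * H_den + G_num * H_num = (s^3 + 10.8*s^2 + 38.51*s + 45.408) + (6*s + 10.8) = s^3 + 10.8*s^2 + 44.51*s + 56.208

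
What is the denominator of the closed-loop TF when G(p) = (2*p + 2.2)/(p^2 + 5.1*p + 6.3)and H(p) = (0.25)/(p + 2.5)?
Characteristic poly = G_den * H_den + G_num * H_num = (p^3 + 7.6*p^2 + 19.05*p + 15.75) + (0.5*p + 0.55) = p^3 + 7.6*p^2 + 19.55*p + 16.3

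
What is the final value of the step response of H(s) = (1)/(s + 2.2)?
FVT: lim_{t→∞} y(t) = lim_{s→0} s*Y(s) where Y(s) = H(s)/s.
= lim_{s→0} H(s) = H(0) = num(0)/den(0) = 1/2.2 = 0.4545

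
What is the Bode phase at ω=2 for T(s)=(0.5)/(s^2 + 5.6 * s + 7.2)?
Substitute s = j*2: T(j2) = 0.0117925 - 0.0412736j.
∠T(j2) = atan2(Im, Re) = atan2(-0.0412736, 0.0117925) = -74.05°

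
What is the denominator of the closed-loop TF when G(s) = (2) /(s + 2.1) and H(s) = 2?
Characteristic poly = G_den * H_den + G_num * H_num = (s + 2.1) + (4) = s + 6.1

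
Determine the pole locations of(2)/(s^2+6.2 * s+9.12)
Set denominator = 0: s^2 + 6.2*s + 9.12 = (s + 3.8)(s + 2.4) = 0 → Poles: -2.4, -3.8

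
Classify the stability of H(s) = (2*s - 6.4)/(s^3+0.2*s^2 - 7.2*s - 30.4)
Denominator: s^3 + 0.2*s^2 - 7.2*s - 30.4 = (s - 3.8)(s^2 + 4*s + 8). Poles: -2 + 2j, -2 - 2j, 3.8. Unstable (1 pole(s) in RHP)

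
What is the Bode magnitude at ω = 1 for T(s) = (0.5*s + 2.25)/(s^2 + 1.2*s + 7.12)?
Substitute s = j*1: T(j1) = 0.369462 + 0.00925583j.
|T(j1)| = sqrt(Re² + Im²) = 0.3696.
20*log₁₀(0.3696) = -8.65 dB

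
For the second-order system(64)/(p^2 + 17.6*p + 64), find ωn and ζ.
Standard form: ωn²/(p²+2ζωn·p+ωn²).
const=64=ωn² → ωn=8, p coeff=17.6=2ζωn → ζ=1.1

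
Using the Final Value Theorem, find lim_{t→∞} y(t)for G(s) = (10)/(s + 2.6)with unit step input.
FVT: lim_{t→∞} y(t) = lim_{s→0} s*Y(s) where Y(s) = G(s)/s.
= lim_{s→0} G(s) = G(0) = num(0)/den(0) = 10/2.6 = 3.846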